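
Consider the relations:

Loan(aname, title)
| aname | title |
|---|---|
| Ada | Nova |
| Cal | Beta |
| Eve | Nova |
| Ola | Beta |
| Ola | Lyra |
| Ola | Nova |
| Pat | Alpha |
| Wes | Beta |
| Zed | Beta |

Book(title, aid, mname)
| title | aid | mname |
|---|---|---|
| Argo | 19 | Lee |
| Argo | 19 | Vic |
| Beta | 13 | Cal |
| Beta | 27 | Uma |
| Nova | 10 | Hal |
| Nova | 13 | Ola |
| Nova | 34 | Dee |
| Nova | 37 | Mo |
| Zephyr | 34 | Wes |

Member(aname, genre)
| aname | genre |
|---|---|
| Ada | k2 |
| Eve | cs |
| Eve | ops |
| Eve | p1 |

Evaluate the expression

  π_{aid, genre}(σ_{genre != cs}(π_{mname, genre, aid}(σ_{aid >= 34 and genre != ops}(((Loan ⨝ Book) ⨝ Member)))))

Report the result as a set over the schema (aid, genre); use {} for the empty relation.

{(34, k2), (34, p1), (37, k2), (37, p1)}

Natural join on title: {(Ada, Nova, 10, Hal), (Ada, Nova, 13, Ola), (Ada, Nova, 34, Dee), (Ada, Nova, 37, Mo), (Cal, Beta, 13, Cal), (Cal, Beta, 27, Uma), (Eve, Nova, 10, Hal), (Eve, Nova, 13, Ola), (Eve, Nova, 34, Dee), (Eve, Nova, 37, Mo), (Ola, Beta, 13, Cal), (Ola, Beta, 27, Uma), (Ola, Nova, 10, Hal), (Ola, Nova, 13, Ola), (Ola, Nova, 34, Dee), (Ola, Nova, 37, Mo), (Wes, Beta, 13, Cal), (Wes, Beta, 27, Uma), (Zed, Beta, 13, Cal), (Zed, Beta, 27, Uma)}
Natural join on aname: {(Ada, Nova, 10, Hal, k2), (Ada, Nova, 13, Ola, k2), (Ada, Nova, 34, Dee, k2), (Ada, Nova, 37, Mo, k2), (Eve, Nova, 10, Hal, cs), (Eve, Nova, 10, Hal, ops), (Eve, Nova, 10, Hal, p1), (Eve, Nova, 13, Ola, cs), (Eve, Nova, 13, Ola, ops), (Eve, Nova, 13, Ola, p1), (Eve, Nova, 34, Dee, cs), (Eve, Nova, 34, Dee, ops), (Eve, Nova, 34, Dee, p1), (Eve, Nova, 37, Mo, cs), (Eve, Nova, 37, Mo, ops), (Eve, Nova, 37, Mo, p1)}
σ[aid >= 34 and genre != ops]: keep tuples satisfying aid >= 34 and genre != ops → {(Ada, Nova, 34, Dee, k2), (Ada, Nova, 37, Mo, k2), (Eve, Nova, 34, Dee, cs), (Eve, Nova, 34, Dee, p1), (Eve, Nova, 37, Mo, cs), (Eve, Nova, 37, Mo, p1)}
π_{mname, genre, aid} gives {(Dee, cs, 34), (Dee, k2, 34), (Dee, p1, 34), (Mo, cs, 37), (Mo, k2, 37), (Mo, p1, 37)}.
σ[genre != cs]: keep tuples satisfying genre != cs → {(Dee, k2, 34), (Dee, p1, 34), (Mo, k2, 37), (Mo, p1, 37)}
π_{aid, genre} gives {(34, k2), (34, p1), (37, k2), (37, p1)}.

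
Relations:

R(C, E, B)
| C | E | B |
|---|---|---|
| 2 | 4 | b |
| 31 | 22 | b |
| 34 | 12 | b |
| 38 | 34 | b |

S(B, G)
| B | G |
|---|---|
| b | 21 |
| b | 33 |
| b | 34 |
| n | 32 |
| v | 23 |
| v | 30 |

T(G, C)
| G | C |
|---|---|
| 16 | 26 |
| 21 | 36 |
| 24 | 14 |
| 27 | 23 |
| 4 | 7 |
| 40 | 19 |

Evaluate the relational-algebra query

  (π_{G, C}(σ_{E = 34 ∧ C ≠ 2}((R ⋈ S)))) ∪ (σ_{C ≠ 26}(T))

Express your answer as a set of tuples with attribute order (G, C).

{(21, 36), (21, 38), (24, 14), (27, 23), (33, 38), (34, 38), (4, 7), (40, 19)}

Joining R and S on B yields {(2, 4, b, 21), (2, 4, b, 33), (2, 4, b, 34), (31, 22, b, 21), (31, 22, b, 33), (31, 22, b, 34), (34, 12, b, 21), (34, 12, b, 33), (34, 12, b, 34), (38, 34, b, 21), (38, 34, b, 33), (38, 34, b, 34)}.
Selection E = 34 ∧ C ≠ 2: {(38, 34, b, 21), (38, 34, b, 33), (38, 34, b, 34)}
Keep only column(s) G, C: {(21, 38), (33, 38), (34, 38)}
Selection C ≠ 26: {(21, 36), (24, 14), (27, 23), (4, 7), (40, 19)}
Union: {(21, 38), (33, 38), (34, 38)} with {(21, 36), (24, 14), (27, 23), (4, 7), (40, 19)} → {(21, 36), (21, 38), (24, 14), (27, 23), (33, 38), (34, 38), (4, 7), (40, 19)}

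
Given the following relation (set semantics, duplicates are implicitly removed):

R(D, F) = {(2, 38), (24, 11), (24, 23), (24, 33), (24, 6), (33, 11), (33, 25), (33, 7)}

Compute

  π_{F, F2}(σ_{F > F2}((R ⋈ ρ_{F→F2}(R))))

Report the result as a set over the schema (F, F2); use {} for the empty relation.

{(11, 6), (11, 7), (23, 11), (23, 6), (25, 11), (25, 7), (33, 11), (33, 23), (33, 6)}

ρ[F→F2]: schema becomes (D, F2); tuples unchanged.
R ⋈ ρ_{F→F2}(R) (natural join on D): {(2, 38, 38), (24, 11, 11), (24, 11, 23), (24, 11, 33), (24, 11, 6), (24, 23, 11), (24, 23, 23), (24, 23, 33), (24, 23, 6), (24, 33, 11), (24, 33, 23), (24, 33, 33), (24, 33, 6), (24, 6, 11), (24, 6, 23), (24, 6, 33), (24, 6, 6), (33, 11, 11), (33, 11, 25), (33, 11, 7), (33, 25, 11), (33, 25, 25), (33, 25, 7), (33, 7, 11), (33, 7, 25), (33, 7, 7)}
Apply σ_{F > F2}; surviving tuples: {(24, 11, 6), (24, 23, 11), (24, 23, 6), (24, 33, 11), (24, 33, 23), (24, 33, 6), (33, 11, 7), (33, 25, 11), (33, 25, 7)}
π_{F, F2} gives {(11, 6), (11, 7), (23, 11), (23, 6), (25, 11), (25, 7), (33, 11), (33, 23), (33, 6)}.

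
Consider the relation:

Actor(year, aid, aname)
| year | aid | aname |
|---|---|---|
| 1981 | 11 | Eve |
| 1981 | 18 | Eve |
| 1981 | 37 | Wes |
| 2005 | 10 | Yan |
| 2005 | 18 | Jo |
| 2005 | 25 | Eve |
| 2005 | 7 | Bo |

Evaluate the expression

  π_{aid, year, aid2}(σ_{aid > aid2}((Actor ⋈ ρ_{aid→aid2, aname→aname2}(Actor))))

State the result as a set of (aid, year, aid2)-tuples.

{(10, 2005, 7), (18, 1981, 11), (18, 2005, 10), (18, 2005, 7), (25, 2005, 10), (25, 2005, 18), (25, 2005, 7), (37, 1981, 11), (37, 1981, 18)}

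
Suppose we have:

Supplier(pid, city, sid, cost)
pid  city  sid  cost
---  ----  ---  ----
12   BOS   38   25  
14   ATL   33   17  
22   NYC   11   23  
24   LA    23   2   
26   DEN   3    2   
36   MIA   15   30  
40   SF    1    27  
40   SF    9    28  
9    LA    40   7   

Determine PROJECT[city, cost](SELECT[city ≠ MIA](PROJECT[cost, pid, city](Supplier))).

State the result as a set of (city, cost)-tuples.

{(ATL, 17), (BOS, 25), (DEN, 2), (LA, 2), (LA, 7), (NYC, 23), (SF, 27), (SF, 28)}

Keep only column(s) cost, pid, city: {(17, 14, ATL), (2, 24, LA), (2, 26, DEN), (23, 22, NYC), (25, 12, BOS), (27, 40, SF), (28, 40, SF), (30, 36, MIA), (7, 9, LA)}
Filtering on city ≠ MIA leaves {(17, 14, ATL), (2, 24, LA), (2, 26, DEN), (23, 22, NYC), (25, 12, BOS), (27, 40, SF), (28, 40, SF), (7, 9, LA)}.
Keep only column(s) city, cost: {(ATL, 17), (BOS, 25), (DEN, 2), (LA, 2), (LA, 7), (NYC, 23), (SF, 27), (SF, 28)}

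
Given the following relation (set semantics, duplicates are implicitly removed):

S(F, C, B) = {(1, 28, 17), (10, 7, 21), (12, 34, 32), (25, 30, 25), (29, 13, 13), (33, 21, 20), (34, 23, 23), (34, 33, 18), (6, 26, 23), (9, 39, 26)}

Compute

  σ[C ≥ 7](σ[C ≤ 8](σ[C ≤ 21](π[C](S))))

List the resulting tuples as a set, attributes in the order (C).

{7}

Projecting to C: {13, 21, 23, 26, 28, 30, 33, 34, 39, 7}
Selection C ≤ 21: {13, 21, 7}
Selection C ≤ 8: {7}
Selection C ≥ 7: {7}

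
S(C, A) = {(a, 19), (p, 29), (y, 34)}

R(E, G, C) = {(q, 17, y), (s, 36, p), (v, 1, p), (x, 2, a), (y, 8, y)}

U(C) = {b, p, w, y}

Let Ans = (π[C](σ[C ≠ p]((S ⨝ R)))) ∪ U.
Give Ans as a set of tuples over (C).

Natural join on C: {(a, 19, x, 2), (p, 29, s, 36), (p, 29, v, 1), (y, 34, q, 17), (y, 34, y, 8)}
Apply σ_{C ≠ p}; surviving tuples: {(a, 19, x, 2), (y, 34, q, 17), (y, 34, y, 8)}
Projecting to C (1 duplicate(s) eliminated): {a, y}
Taking the union: {a, b, p, w, y}

{a, b, p, w, y}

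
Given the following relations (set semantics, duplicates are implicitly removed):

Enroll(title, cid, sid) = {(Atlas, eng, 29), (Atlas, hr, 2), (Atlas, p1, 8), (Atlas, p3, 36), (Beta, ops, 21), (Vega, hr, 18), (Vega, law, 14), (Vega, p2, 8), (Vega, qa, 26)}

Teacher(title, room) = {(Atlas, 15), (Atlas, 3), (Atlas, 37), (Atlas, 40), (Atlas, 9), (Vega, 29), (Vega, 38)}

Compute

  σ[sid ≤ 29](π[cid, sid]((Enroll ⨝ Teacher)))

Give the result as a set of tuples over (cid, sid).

Enroll ⋈ Teacher (natural join on title): {(Atlas, eng, 29, 15), (Atlas, eng, 29, 3), (Atlas, eng, 29, 37), (Atlas, eng, 29, 40), (Atlas, eng, 29, 9), (Atlas, hr, 2, 15), (Atlas, hr, 2, 3), (Atlas, hr, 2, 37), (Atlas, hr, 2, 40), (Atlas, hr, 2, 9), (Atlas, p1, 8, 15), (Atlas, p1, 8, 3), (Atlas, p1, 8, 37), (Atlas, p1, 8, 40), (Atlas, p1, 8, 9), (Atlas, p3, 36, 15), (Atlas, p3, 36, 3), (Atlas, p3, 36, 37), (Atlas, p3, 36, 40), (Atlas, p3, 36, 9), (Vega, hr, 18, 29), (Vega, hr, 18, 38), (Vega, law, 14, 29), (Vega, law, 14, 38), (Vega, p2, 8, 29), (Vega, p2, 8, 38), (Vega, qa, 26, 29), (Vega, qa, 26, 38)}
Projecting to cid, sid (20 duplicate(s) eliminated): {(eng, 29), (hr, 18), (hr, 2), (law, 14), (p1, 8), (p2, 8), (p3, 36), (qa, 26)}
σ[sid ≤ 29]: keep tuples satisfying sid ≤ 29 → {(eng, 29), (hr, 18), (hr, 2), (law, 14), (p1, 8), (p2, 8), (qa, 26)}

{(eng, 29), (hr, 18), (hr, 2), (law, 14), (p1, 8), (p2, 8), (qa, 26)}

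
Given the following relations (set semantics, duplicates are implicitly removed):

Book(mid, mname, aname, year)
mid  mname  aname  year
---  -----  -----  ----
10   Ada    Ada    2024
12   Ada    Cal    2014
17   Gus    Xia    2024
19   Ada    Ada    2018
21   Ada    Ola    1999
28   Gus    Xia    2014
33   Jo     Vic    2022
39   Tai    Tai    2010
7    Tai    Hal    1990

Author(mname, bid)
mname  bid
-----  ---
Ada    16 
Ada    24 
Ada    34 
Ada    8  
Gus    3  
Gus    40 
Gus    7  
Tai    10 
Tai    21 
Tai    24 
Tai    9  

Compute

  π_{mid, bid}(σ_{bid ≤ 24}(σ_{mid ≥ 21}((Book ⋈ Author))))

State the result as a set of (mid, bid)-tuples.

Book ⋈ Author (natural join on mname): {(10, Ada, Ada, 2024, 16), (10, Ada, Ada, 2024, 24), (10, Ada, Ada, 2024, 34), (10, Ada, Ada, 2024, 8), (12, Ada, Cal, 2014, 16), (12, Ada, Cal, 2014, 24), (12, Ada, Cal, 2014, 34), (12, Ada, Cal, 2014, 8), (17, Gus, Xia, 2024, 3), (17, Gus, Xia, 2024, 40), (17, Gus, Xia, 2024, 7), (19, Ada, Ada, 2018, 16), (19, Ada, Ada, 2018, 24), (19, Ada, Ada, 2018, 34), (19, Ada, Ada, 2018, 8), (21, Ada, Ola, 1999, 16), (21, Ada, Ola, 1999, 24), (21, Ada, Ola, 1999, 34), (21, Ada, Ola, 1999, 8), (28, Gus, Xia, 2014, 3), (28, Gus, Xia, 2014, 40), (28, Gus, Xia, 2014, 7), (39, Tai, Tai, 2010, 10), (39, Tai, Tai, 2010, 21), (39, Tai, Tai, 2010, 24), (39, Tai, Tai, 2010, 9), (7, Tai, Hal, 1990, 10), (7, Tai, Hal, 1990, 21), (7, Tai, Hal, 1990, 24), (7, Tai, Hal, 1990, 9)}
Selection mid ≥ 21: {(21, Ada, Ola, 1999, 16), (21, Ada, Ola, 1999, 24), (21, Ada, Ola, 1999, 34), (21, Ada, Ola, 1999, 8), (28, Gus, Xia, 2014, 3), (28, Gus, Xia, 2014, 40), (28, Gus, Xia, 2014, 7), (39, Tai, Tai, 2010, 10), (39, Tai, Tai, 2010, 21), (39, Tai, Tai, 2010, 24), (39, Tai, Tai, 2010, 9)}
Selection bid ≤ 24: {(21, Ada, Ola, 1999, 16), (21, Ada, Ola, 1999, 24), (21, Ada, Ola, 1999, 8), (28, Gus, Xia, 2014, 3), (28, Gus, Xia, 2014, 7), (39, Tai, Tai, 2010, 10), (39, Tai, Tai, 2010, 21), (39, Tai, Tai, 2010, 24), (39, Tai, Tai, 2010, 9)}
Keep only column(s) mid, bid: {(21, 16), (21, 24), (21, 8), (28, 3), (28, 7), (39, 10), (39, 21), (39, 24), (39, 9)}

{(21, 16), (21, 24), (21, 8), (28, 3), (28, 7), (39, 10), (39, 21), (39, 24), (39, 9)}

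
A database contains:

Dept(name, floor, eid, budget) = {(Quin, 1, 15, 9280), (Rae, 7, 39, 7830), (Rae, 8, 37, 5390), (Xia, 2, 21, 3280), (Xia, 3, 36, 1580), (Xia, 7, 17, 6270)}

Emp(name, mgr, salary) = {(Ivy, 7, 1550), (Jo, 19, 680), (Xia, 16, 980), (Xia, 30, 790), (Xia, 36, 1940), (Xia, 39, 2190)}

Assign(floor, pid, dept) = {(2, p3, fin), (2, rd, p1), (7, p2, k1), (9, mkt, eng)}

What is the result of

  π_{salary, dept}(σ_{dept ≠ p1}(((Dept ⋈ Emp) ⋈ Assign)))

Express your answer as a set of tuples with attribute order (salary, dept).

Natural join on name: {(Xia, 2, 21, 3280, 16, 980), (Xia, 2, 21, 3280, 30, 790), (Xia, 2, 21, 3280, 36, 1940), (Xia, 2, 21, 3280, 39, 2190), (Xia, 3, 36, 1580, 16, 980), (Xia, 3, 36, 1580, 30, 790), (Xia, 3, 36, 1580, 36, 1940), (Xia, 3, 36, 1580, 39, 2190), (Xia, 7, 17, 6270, 16, 980), (Xia, 7, 17, 6270, 30, 790), (Xia, 7, 17, 6270, 36, 1940), (Xia, 7, 17, 6270, 39, 2190)}
Natural join on floor: {(Xia, 2, 21, 3280, 16, 980, p3, fin), (Xia, 2, 21, 3280, 16, 980, rd, p1), (Xia, 2, 21, 3280, 30, 790, p3, fin), (Xia, 2, 21, 3280, 30, 790, rd, p1), (Xia, 2, 21, 3280, 36, 1940, p3, fin), (Xia, 2, 21, 3280, 36, 1940, rd, p1), (Xia, 2, 21, 3280, 39, 2190, p3, fin), (Xia, 2, 21, 3280, 39, 2190, rd, p1), (Xia, 7, 17, 6270, 16, 980, p2, k1), (Xia, 7, 17, 6270, 30, 790, p2, k1), (Xia, 7, 17, 6270, 36, 1940, p2, k1), (Xia, 7, 17, 6270, 39, 2190, p2, k1)}
Selection dept ≠ p1: {(Xia, 2, 21, 3280, 16, 980, p3, fin), (Xia, 2, 21, 3280, 30, 790, p3, fin), (Xia, 2, 21, 3280, 36, 1940, p3, fin), (Xia, 2, 21, 3280, 39, 2190, p3, fin), (Xia, 7, 17, 6270, 16, 980, p2, k1), (Xia, 7, 17, 6270, 30, 790, p2, k1), (Xia, 7, 17, 6270, 36, 1940, p2, k1), (Xia, 7, 17, 6270, 39, 2190, p2, k1)}
π_{salary, dept} gives {(1940, fin), (1940, k1), (2190, fin), (2190, k1), (790, fin), (790, k1), (980, fin), (980, k1)}.

{(1940, fin), (1940, k1), (2190, fin), (2190, k1), (790, fin), (790, k1), (980, fin), (980, k1)}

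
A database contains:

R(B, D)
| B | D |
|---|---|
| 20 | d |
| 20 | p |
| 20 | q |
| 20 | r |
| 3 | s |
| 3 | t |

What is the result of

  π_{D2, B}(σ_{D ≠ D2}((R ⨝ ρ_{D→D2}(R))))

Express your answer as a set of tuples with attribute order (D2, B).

ρ[D→D2]: schema becomes (B, D2); tuples unchanged.
Joining R and ρ_{D→D2}(R) on B yields {(20, d, d), (20, d, p), (20, d, q), (20, d, r), (20, p, d), (20, p, p), (20, p, q), (20, p, r), (20, q, d), (20, q, p), (20, q, q), (20, q, r), (20, r, d), (20, r, p), (20, r, q), (20, r, r), (3, s, s), (3, s, t), (3, t, s), (3, t, t)}.
Filtering on D ≠ D2 leaves {(20, d, p), (20, d, q), (20, d, r), (20, p, d), (20, p, q), (20, p, r), (20, q, d), (20, q, p), (20, q, r), (20, r, d), (20, r, p), (20, r, q), (3, s, t), (3, t, s)}.
Keep only column(s) D2, B (8 duplicate(s) eliminated): {(d, 20), (p, 20), (q, 20), (r, 20), (s, 3), (t, 3)}

{(d, 20), (p, 20), (q, 20), (r, 20), (s, 3), (t, 3)}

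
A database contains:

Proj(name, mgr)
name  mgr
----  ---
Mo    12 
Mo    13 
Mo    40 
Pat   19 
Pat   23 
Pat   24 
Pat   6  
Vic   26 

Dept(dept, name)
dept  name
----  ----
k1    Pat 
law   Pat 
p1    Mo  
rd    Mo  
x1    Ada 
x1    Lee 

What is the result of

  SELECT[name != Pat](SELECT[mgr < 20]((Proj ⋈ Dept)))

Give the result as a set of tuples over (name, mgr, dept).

Natural join on name: {(Mo, 12, p1), (Mo, 12, rd), (Mo, 13, p1), (Mo, 13, rd), (Mo, 40, p1), (Mo, 40, rd), (Pat, 19, k1), (Pat, 19, law), (Pat, 23, k1), (Pat, 23, law), (Pat, 24, k1), (Pat, 24, law), (Pat, 6, k1), (Pat, 6, law)}
Apply σ_{mgr < 20}; surviving tuples: {(Mo, 12, p1), (Mo, 12, rd), (Mo, 13, p1), (Mo, 13, rd), (Pat, 19, k1), (Pat, 19, law), (Pat, 6, k1), (Pat, 6, law)}
Apply σ_{name != Pat}; surviving tuples: {(Mo, 12, p1), (Mo, 12, rd), (Mo, 13, p1), (Mo, 13, rd)}

{(Mo, 12, p1), (Mo, 12, rd), (Mo, 13, p1), (Mo, 13, rd)}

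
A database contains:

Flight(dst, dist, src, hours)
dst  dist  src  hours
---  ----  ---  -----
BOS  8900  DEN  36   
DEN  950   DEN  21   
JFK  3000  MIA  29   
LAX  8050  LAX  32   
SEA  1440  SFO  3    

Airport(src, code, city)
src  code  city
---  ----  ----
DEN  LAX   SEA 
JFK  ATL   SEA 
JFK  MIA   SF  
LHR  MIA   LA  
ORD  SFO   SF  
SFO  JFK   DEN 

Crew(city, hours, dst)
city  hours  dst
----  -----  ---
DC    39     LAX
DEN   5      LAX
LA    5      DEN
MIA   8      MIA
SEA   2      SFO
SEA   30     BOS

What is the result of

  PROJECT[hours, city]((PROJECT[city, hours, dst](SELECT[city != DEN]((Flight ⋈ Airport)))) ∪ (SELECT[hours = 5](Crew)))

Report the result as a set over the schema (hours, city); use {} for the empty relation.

Natural join on src: {(BOS, 8900, DEN, 36, LAX, SEA), (DEN, 950, DEN, 21, LAX, SEA), (SEA, 1440, SFO, 3, JFK, DEN)}
Apply σ_{city != DEN}; surviving tuples: {(BOS, 8900, DEN, 36, LAX, SEA), (DEN, 950, DEN, 21, LAX, SEA)}
π[city, hours, dst]: project onto (city, hours, dst) → {(SEA, 21, DEN), (SEA, 36, BOS)}
Apply σ_{hours = 5}; surviving tuples: {(DEN, 5, LAX), (LA, 5, DEN)}
Taking the union: {(DEN, 5, LAX), (LA, 5, DEN), (SEA, 21, DEN), (SEA, 36, BOS)}
π[hours, city]: project onto (hours, city) → {(21, SEA), (36, SEA), (5, DEN), (5, LA)}

{(21, SEA), (36, SEA), (5, DEN), (5, LA)}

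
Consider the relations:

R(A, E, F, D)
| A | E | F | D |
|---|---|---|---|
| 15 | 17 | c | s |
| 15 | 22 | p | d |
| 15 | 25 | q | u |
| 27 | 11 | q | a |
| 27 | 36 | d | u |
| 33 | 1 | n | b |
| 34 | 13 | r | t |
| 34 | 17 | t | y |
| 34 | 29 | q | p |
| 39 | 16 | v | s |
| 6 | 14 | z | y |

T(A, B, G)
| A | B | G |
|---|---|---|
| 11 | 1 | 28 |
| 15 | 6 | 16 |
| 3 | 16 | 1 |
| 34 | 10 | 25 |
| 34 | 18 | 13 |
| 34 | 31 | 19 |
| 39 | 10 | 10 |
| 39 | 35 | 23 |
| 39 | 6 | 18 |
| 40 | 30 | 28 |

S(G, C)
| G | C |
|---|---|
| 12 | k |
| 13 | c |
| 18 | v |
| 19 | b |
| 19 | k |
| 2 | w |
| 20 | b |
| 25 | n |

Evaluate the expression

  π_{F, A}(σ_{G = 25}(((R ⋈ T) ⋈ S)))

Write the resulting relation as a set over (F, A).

{(q, 34), (r, 34), (t, 34)}

Natural join on A: {(15, 17, c, s, 6, 16), (15, 22, p, d, 6, 16), (15, 25, q, u, 6, 16), (34, 13, r, t, 10, 25), (34, 13, r, t, 18, 13), (34, 13, r, t, 31, 19), (34, 17, t, y, 10, 25), (34, 17, t, y, 18, 13), (34, 17, t, y, 31, 19), (34, 29, q, p, 10, 25), (34, 29, q, p, 18, 13), (34, 29, q, p, 31, 19), (39, 16, v, s, 10, 10), (39, 16, v, s, 35, 23), (39, 16, v, s, 6, 18)}
Natural join on G: {(34, 13, r, t, 10, 25, n), (34, 13, r, t, 18, 13, c), (34, 13, r, t, 31, 19, b), (34, 13, r, t, 31, 19, k), (34, 17, t, y, 10, 25, n), (34, 17, t, y, 18, 13, c), (34, 17, t, y, 31, 19, b), (34, 17, t, y, 31, 19, k), (34, 29, q, p, 10, 25, n), (34, 29, q, p, 18, 13, c), (34, 29, q, p, 31, 19, b), (34, 29, q, p, 31, 19, k), (39, 16, v, s, 6, 18, v)}
Selection G = 25: {(34, 13, r, t, 10, 25, n), (34, 17, t, y, 10, 25, n), (34, 29, q, p, 10, 25, n)}
Projecting to F, A: {(q, 34), (r, 34), (t, 34)}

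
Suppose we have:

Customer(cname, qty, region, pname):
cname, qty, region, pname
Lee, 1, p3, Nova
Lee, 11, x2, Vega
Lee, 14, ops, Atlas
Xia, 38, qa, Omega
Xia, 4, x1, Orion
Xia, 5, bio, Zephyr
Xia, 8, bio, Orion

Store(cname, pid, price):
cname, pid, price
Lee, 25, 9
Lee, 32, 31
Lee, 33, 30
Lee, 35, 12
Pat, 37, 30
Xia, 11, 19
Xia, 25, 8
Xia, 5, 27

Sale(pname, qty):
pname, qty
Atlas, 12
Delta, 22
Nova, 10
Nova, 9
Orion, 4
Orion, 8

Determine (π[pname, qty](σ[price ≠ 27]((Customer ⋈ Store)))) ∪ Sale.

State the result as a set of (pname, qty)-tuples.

{(Atlas, 12), (Atlas, 14), (Delta, 22), (Nova, 1), (Nova, 10), (Nova, 9), (Omega, 38), (Orion, 4), (Orion, 8), (Vega, 11), (Zephyr, 5)}

Natural join on cname: {(Lee, 1, p3, Nova, 25, 9), (Lee, 1, p3, Nova, 32, 31), (Lee, 1, p3, Nova, 33, 30), (Lee, 1, p3, Nova, 35, 12), (Lee, 11, x2, Vega, 25, 9), (Lee, 11, x2, Vega, 32, 31), (Lee, 11, x2, Vega, 33, 30), (Lee, 11, x2, Vega, 35, 12), (Lee, 14, ops, Atlas, 25, 9), (Lee, 14, ops, Atlas, 32, 31), (Lee, 14, ops, Atlas, 33, 30), (Lee, 14, ops, Atlas, 35, 12), (Xia, 38, qa, Omega, 11, 19), (Xia, 38, qa, Omega, 25, 8), (Xia, 38, qa, Omega, 5, 27), (Xia, 4, x1, Orion, 11, 19), (Xia, 4, x1, Orion, 25, 8), (Xia, 4, x1, Orion, 5, 27), (Xia, 5, bio, Zephyr, 11, 19), (Xia, 5, bio, Zephyr, 25, 8), (Xia, 5, bio, Zephyr, 5, 27), (Xia, 8, bio, Orion, 11, 19), (Xia, 8, bio, Orion, 25, 8), (Xia, 8, bio, Orion, 5, 27)}
σ[price ≠ 27]: keep tuples satisfying price ≠ 27 → {(Lee, 1, p3, Nova, 25, 9), (Lee, 1, p3, Nova, 32, 31), (Lee, 1, p3, Nova, 33, 30), (Lee, 1, p3, Nova, 35, 12), (Lee, 11, x2, Vega, 25, 9), (Lee, 11, x2, Vega, 32, 31), (Lee, 11, x2, Vega, 33, 30), (Lee, 11, x2, Vega, 35, 12), (Lee, 14, ops, Atlas, 25, 9), (Lee, 14, ops, Atlas, 32, 31), (Lee, 14, ops, Atlas, 33, 30), (Lee, 14, ops, Atlas, 35, 12), (Xia, 38, qa, Omega, 11, 19), (Xia, 38, qa, Omega, 25, 8), (Xia, 4, x1, Orion, 11, 19), (Xia, 4, x1, Orion, 25, 8), (Xia, 5, bio, Zephyr, 11, 19), (Xia, 5, bio, Zephyr, 25, 8), (Xia, 8, bio, Orion, 11, 19), (Xia, 8, bio, Orion, 25, 8)}
π_{pname, qty} gives {(Atlas, 14), (Nova, 1), (Omega, 38), (Orion, 4), (Orion, 8), (Vega, 11), (Zephyr, 5)} (13 duplicate(s) eliminated).
Taking the union: {(Atlas, 12), (Atlas, 14), (Delta, 22), (Nova, 1), (Nova, 10), (Nova, 9), (Omega, 38), (Orion, 4), (Orion, 8), (Vega, 11), (Zephyr, 5)}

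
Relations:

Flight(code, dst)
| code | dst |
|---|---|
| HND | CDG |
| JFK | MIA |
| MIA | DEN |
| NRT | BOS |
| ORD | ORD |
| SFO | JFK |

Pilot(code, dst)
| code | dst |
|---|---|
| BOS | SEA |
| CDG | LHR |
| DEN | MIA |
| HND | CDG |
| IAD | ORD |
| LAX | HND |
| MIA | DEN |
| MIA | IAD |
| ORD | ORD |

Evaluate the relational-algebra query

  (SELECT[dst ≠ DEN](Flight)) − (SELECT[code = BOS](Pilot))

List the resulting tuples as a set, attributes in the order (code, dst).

{(HND, CDG), (JFK, MIA), (NRT, BOS), (ORD, ORD), (SFO, JFK)}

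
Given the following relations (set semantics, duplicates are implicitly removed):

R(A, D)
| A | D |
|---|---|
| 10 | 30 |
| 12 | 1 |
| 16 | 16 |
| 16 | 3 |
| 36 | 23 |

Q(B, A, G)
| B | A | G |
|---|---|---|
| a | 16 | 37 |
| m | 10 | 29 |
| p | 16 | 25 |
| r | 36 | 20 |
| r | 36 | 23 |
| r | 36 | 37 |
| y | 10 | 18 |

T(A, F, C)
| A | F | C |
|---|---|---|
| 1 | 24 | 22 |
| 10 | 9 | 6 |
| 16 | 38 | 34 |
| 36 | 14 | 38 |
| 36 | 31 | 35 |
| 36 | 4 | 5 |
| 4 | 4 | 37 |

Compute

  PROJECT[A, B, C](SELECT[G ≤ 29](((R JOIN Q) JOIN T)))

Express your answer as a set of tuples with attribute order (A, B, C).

Joining R and Q on A yields {(10, 30, m, 29), (10, 30, y, 18), (16, 16, a, 37), (16, 16, p, 25), (16, 3, a, 37), (16, 3, p, 25), (36, 23, r, 20), (36, 23, r, 23), (36, 23, r, 37)}.
Joining (R JOIN Q) and T on A yields {(10, 30, m, 29, 9, 6), (10, 30, y, 18, 9, 6), (16, 16, a, 37, 38, 34), (16, 16, p, 25, 38, 34), (16, 3, a, 37, 38, 34), (16, 3, p, 25, 38, 34), (36, 23, r, 20, 14, 38), (36, 23, r, 20, 31, 35), (36, 23, r, 20, 4, 5), (36, 23, r, 23, 14, 38), (36, 23, r, 23, 31, 35), (36, 23, r, 23, 4, 5), (36, 23, r, 37, 14, 38), (36, 23, r, 37, 31, 35), (36, 23, r, 37, 4, 5)}.
Filtering on G ≤ 29 leaves {(10, 30, m, 29, 9, 6), (10, 30, y, 18, 9, 6), (16, 16, p, 25, 38, 34), (16, 3, p, 25, 38, 34), (36, 23, r, 20, 14, 38), (36, 23, r, 20, 31, 35), (36, 23, r, 20, 4, 5), (36, 23, r, 23, 14, 38), (36, 23, r, 23, 31, 35), (36, 23, r, 23, 4, 5)}.
π[A, B, C]: project onto (A, B, C) (4 duplicate(s) eliminated) → {(10, m, 6), (10, y, 6), (16, p, 34), (36, r, 35), (36, r, 38), (36, r, 5)}

{(10, m, 6), (10, y, 6), (16, p, 34), (36, r, 35), (36, r, 38), (36, r, 5)}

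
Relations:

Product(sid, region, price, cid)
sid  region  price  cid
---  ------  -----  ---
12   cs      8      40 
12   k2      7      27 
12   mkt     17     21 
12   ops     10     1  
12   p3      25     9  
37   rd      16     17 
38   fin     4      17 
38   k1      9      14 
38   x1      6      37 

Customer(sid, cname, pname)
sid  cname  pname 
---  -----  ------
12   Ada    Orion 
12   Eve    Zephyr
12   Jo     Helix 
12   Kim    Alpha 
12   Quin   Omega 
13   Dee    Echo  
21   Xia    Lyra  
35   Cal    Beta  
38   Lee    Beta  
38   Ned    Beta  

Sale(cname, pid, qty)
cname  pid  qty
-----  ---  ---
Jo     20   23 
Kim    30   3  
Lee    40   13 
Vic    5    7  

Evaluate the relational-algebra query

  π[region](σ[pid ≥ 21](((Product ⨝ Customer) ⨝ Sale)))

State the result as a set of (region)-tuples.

{cs, fin, k1, k2, mkt, ops, p3, x1}

Product ⋈ Customer (natural join on sid): {(12, cs, 8, 40, Ada, Orion), (12, cs, 8, 40, Eve, Zephyr), (12, cs, 8, 40, Jo, Helix), (12, cs, 8, 40, Kim, Alpha), (12, cs, 8, 40, Quin, Omega), (12, k2, 7, 27, Ada, Orion), (12, k2, 7, 27, Eve, Zephyr), (12, k2, 7, 27, Jo, Helix), (12, k2, 7, 27, Kim, Alpha), (12, k2, 7, 27, Quin, Omega), (12, mkt, 17, 21, Ada, Orion), (12, mkt, 17, 21, Eve, Zephyr), (12, mkt, 17, 21, Jo, Helix), (12, mkt, 17, 21, Kim, Alpha), (12, mkt, 17, 21, Quin, Omega), (12, ops, 10, 1, Ada, Orion), (12, ops, 10, 1, Eve, Zephyr), (12, ops, 10, 1, Jo, Helix), (12, ops, 10, 1, Kim, Alpha), (12, ops, 10, 1, Quin, Omega), (12, p3, 25, 9, Ada, Orion), (12, p3, 25, 9, Eve, Zephyr), (12, p3, 25, 9, Jo, Helix), (12, p3, 25, 9, Kim, Alpha), (12, p3, 25, 9, Quin, Omega), (38, fin, 4, 17, Lee, Beta), (38, fin, 4, 17, Ned, Beta), (38, k1, 9, 14, Lee, Beta), (38, k1, 9, 14, Ned, Beta), (38, x1, 6, 37, Lee, Beta), (38, x1, 6, 37, Ned, Beta)}
(Product ⨝ Customer) ⋈ Sale (natural join on cname): {(12, cs, 8, 40, Jo, Helix, 20, 23), (12, cs, 8, 40, Kim, Alpha, 30, 3), (12, k2, 7, 27, Jo, Helix, 20, 23), (12, k2, 7, 27, Kim, Alpha, 30, 3), (12, mkt, 17, 21, Jo, Helix, 20, 23), (12, mkt, 17, 21, Kim, Alpha, 30, 3), (12, ops, 10, 1, Jo, Helix, 20, 23), (12, ops, 10, 1, Kim, Alpha, 30, 3), (12, p3, 25, 9, Jo, Helix, 20, 23), (12, p3, 25, 9, Kim, Alpha, 30, 3), (38, fin, 4, 17, Lee, Beta, 40, 13), (38, k1, 9, 14, Lee, Beta, 40, 13), (38, x1, 6, 37, Lee, Beta, 40, 13)}
Selection pid ≥ 21: {(12, cs, 8, 40, Kim, Alpha, 30, 3), (12, k2, 7, 27, Kim, Alpha, 30, 3), (12, mkt, 17, 21, Kim, Alpha, 30, 3), (12, ops, 10, 1, Kim, Alpha, 30, 3), (12, p3, 25, 9, Kim, Alpha, 30, 3), (38, fin, 4, 17, Lee, Beta, 40, 13), (38, k1, 9, 14, Lee, Beta, 40, 13), (38, x1, 6, 37, Lee, Beta, 40, 13)}
π[region]: project onto (region) → {cs, fin, k1, k2, mkt, ops, p3, x1}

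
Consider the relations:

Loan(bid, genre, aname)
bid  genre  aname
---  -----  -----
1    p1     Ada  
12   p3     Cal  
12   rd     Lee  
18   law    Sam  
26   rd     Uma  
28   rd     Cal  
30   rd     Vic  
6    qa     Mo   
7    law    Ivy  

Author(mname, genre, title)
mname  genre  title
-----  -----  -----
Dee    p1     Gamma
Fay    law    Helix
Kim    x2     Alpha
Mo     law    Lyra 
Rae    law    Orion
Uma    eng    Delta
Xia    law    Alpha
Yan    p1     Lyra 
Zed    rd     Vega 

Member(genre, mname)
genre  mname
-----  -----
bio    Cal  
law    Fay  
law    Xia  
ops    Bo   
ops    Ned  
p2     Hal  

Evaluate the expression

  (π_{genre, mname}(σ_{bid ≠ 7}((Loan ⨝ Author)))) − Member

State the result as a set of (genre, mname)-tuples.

Natural join on genre: {(1, p1, Ada, Dee, Gamma), (1, p1, Ada, Yan, Lyra), (12, rd, Lee, Zed, Vega), (18, law, Sam, Fay, Helix), (18, law, Sam, Mo, Lyra), (18, law, Sam, Rae, Orion), (18, law, Sam, Xia, Alpha), (26, rd, Uma, Zed, Vega), (28, rd, Cal, Zed, Vega), (30, rd, Vic, Zed, Vega), (7, law, Ivy, Fay, Helix), (7, law, Ivy, Mo, Lyra), (7, law, Ivy, Rae, Orion), (7, law, Ivy, Xia, Alpha)}
Selection bid ≠ 7: {(1, p1, Ada, Dee, Gamma), (1, p1, Ada, Yan, Lyra), (12, rd, Lee, Zed, Vega), (18, law, Sam, Fay, Helix), (18, law, Sam, Mo, Lyra), (18, law, Sam, Rae, Orion), (18, law, Sam, Xia, Alpha), (26, rd, Uma, Zed, Vega), (28, rd, Cal, Zed, Vega), (30, rd, Vic, Zed, Vega)}
Projecting to genre, mname (3 duplicate(s) eliminated): {(law, Fay), (law, Mo), (law, Rae), (law, Xia), (p1, Dee), (p1, Yan), (rd, Zed)}
Set difference of the two operands is {(law, Mo), (law, Rae), (p1, Dee), (p1, Yan), (rd, Zed)}.

{(law, Mo), (law, Rae), (p1, Dee), (p1, Yan), (rd, Zed)}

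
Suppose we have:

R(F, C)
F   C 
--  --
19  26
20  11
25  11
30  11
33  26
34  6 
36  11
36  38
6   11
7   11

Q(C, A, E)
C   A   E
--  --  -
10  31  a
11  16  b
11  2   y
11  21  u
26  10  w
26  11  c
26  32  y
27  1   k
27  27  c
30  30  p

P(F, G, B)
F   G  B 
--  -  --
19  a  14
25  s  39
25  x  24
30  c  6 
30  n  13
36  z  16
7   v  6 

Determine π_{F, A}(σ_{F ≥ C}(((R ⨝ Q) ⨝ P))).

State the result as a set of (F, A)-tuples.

{(25, 16), (25, 2), (25, 21), (30, 16), (30, 2), (30, 21), (36, 16), (36, 2), (36, 21)}

R ⋈ Q (natural join on C): {(19, 26, 10, w), (19, 26, 11, c), (19, 26, 32, y), (20, 11, 16, b), (20, 11, 2, y), (20, 11, 21, u), (25, 11, 16, b), (25, 11, 2, y), (25, 11, 21, u), (30, 11, 16, b), (30, 11, 2, y), (30, 11, 21, u), (33, 26, 10, w), (33, 26, 11, c), (33, 26, 32, y), (36, 11, 16, b), (36, 11, 2, y), (36, 11, 21, u), (6, 11, 16, b), (6, 11, 2, y), (6, 11, 21, u), (7, 11, 16, b), (7, 11, 2, y), (7, 11, 21, u)}
(R ⨝ Q) ⋈ P (natural join on F): {(19, 26, 10, w, a, 14), (19, 26, 11, c, a, 14), (19, 26, 32, y, a, 14), (25, 11, 16, b, s, 39), (25, 11, 16, b, x, 24), (25, 11, 2, y, s, 39), (25, 11, 2, y, x, 24), (25, 11, 21, u, s, 39), (25, 11, 21, u, x, 24), (30, 11, 16, b, c, 6), (30, 11, 16, b, n, 13), (30, 11, 2, y, c, 6), (30, 11, 2, y, n, 13), (30, 11, 21, u, c, 6), (30, 11, 21, u, n, 13), (36, 11, 16, b, z, 16), (36, 11, 2, y, z, 16), (36, 11, 21, u, z, 16), (7, 11, 16, b, v, 6), (7, 11, 2, y, v, 6), (7, 11, 21, u, v, 6)}
σ[F ≥ C]: keep tuples satisfying F ≥ C → {(25, 11, 16, b, s, 39), (25, 11, 16, b, x, 24), (25, 11, 2, y, s, 39), (25, 11, 2, y, x, 24), (25, 11, 21, u, s, 39), (25, 11, 21, u, x, 24), (30, 11, 16, b, c, 6), (30, 11, 16, b, n, 13), (30, 11, 2, y, c, 6), (30, 11, 2, y, n, 13), (30, 11, 21, u, c, 6), (30, 11, 21, u, n, 13), (36, 11, 16, b, z, 16), (36, 11, 2, y, z, 16), (36, 11, 21, u, z, 16)}
Projecting to F, A (6 duplicate(s) eliminated): {(25, 16), (25, 2), (25, 21), (30, 16), (30, 2), (30, 21), (36, 16), (36, 2), (36, 21)}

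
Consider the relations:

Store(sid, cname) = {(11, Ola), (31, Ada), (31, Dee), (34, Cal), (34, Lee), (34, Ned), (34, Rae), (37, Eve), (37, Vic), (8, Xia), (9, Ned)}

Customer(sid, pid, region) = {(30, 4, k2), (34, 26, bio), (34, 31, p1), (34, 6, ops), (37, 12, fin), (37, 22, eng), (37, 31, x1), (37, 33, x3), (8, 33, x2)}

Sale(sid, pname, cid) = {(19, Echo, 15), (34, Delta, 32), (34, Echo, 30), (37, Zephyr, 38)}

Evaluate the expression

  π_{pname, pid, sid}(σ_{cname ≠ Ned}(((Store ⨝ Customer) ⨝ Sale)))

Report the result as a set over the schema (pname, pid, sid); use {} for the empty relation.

{(Delta, 26, 34), (Delta, 31, 34), (Delta, 6, 34), (Echo, 26, 34), (Echo, 31, 34), (Echo, 6, 34), (Zephyr, 12, 37), (Zephyr, 22, 37), (Zephyr, 31, 37), (Zephyr, 33, 37)}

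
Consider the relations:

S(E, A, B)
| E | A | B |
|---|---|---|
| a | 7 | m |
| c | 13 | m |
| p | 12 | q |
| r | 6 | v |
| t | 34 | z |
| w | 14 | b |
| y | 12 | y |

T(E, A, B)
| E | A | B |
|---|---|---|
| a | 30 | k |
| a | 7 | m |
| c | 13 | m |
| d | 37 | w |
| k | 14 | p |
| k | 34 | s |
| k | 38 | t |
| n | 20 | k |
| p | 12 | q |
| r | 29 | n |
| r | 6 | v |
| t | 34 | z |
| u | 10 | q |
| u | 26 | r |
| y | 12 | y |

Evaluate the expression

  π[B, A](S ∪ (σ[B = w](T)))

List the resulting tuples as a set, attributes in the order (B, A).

{(b, 14), (m, 13), (m, 7), (q, 12), (v, 6), (w, 37), (y, 12), (z, 34)}

Apply σ_{B = w}; surviving tuples: {(d, 37, w)}
Set union of the two operands is {(a, 7, m), (c, 13, m), (d, 37, w), (p, 12, q), (r, 6, v), (t, 34, z), (w, 14, b), (y, 12, y)}.
π_{B, A} gives {(b, 14), (m, 13), (m, 7), (q, 12), (v, 6), (w, 37), (y, 12), (z, 34)}.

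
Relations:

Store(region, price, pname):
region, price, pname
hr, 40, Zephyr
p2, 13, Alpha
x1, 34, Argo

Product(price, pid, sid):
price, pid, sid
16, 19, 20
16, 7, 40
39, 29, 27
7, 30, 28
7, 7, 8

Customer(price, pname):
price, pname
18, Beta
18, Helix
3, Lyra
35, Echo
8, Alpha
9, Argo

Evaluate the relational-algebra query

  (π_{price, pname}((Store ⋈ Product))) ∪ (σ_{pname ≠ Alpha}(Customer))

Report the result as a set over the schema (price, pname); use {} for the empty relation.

{(18, Beta), (18, Helix), (3, Lyra), (35, Echo), (9, Argo)}

Natural join on price: {}
π_{price, pname} gives {}.
σ[pname ≠ Alpha]: keep tuples satisfying pname ≠ Alpha → {(18, Beta), (18, Helix), (3, Lyra), (35, Echo), (9, Argo)}
Union: {} with {(18, Beta), (18, Helix), (3, Lyra), (35, Echo), (9, Argo)} → {(18, Beta), (18, Helix), (3, Lyra), (35, Echo), (9, Argo)}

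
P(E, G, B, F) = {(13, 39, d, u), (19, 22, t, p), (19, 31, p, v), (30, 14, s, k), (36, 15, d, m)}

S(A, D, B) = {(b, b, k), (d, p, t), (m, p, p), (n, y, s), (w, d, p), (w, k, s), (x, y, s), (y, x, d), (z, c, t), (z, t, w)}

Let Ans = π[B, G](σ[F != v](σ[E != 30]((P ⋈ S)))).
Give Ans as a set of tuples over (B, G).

{(d, 15), (d, 39), (t, 22)}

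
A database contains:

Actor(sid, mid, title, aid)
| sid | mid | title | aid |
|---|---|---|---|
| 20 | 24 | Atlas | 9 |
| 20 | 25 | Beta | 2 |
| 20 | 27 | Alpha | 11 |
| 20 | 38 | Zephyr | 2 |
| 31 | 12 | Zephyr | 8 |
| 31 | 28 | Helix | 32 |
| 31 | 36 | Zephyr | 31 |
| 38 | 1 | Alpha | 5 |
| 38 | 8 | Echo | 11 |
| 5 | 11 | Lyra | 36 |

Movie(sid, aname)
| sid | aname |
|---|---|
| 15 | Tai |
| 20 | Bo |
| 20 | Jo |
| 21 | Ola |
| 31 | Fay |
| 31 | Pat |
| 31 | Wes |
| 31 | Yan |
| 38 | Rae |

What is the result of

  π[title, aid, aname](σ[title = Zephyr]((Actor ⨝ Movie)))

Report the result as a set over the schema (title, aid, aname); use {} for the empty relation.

{(Zephyr, 2, Bo), (Zephyr, 2, Jo), (Zephyr, 31, Fay), (Zephyr, 31, Pat), (Zephyr, 31, Wes), (Zephyr, 31, Yan), (Zephyr, 8, Fay), (Zephyr, 8, Pat), (Zephyr, 8, Wes), (Zephyr, 8, Yan)}

Natural join on sid: {(20, 24, Atlas, 9, Bo), (20, 24, Atlas, 9, Jo), (20, 25, Beta, 2, Bo), (20, 25, Beta, 2, Jo), (20, 27, Alpha, 11, Bo), (20, 27, Alpha, 11, Jo), (20, 38, Zephyr, 2, Bo), (20, 38, Zephyr, 2, Jo), (31, 12, Zephyr, 8, Fay), (31, 12, Zephyr, 8, Pat), (31, 12, Zephyr, 8, Wes), (31, 12, Zephyr, 8, Yan), (31, 28, Helix, 32, Fay), (31, 28, Helix, 32, Pat), (31, 28, Helix, 32, Wes), (31, 28, Helix, 32, Yan), (31, 36, Zephyr, 31, Fay), (31, 36, Zephyr, 31, Pat), (31, 36, Zephyr, 31, Wes), (31, 36, Zephyr, 31, Yan), (38, 1, Alpha, 5, Rae), (38, 8, Echo, 11, Rae)}
σ[title = Zephyr]: keep tuples satisfying title = Zephyr → {(20, 38, Zephyr, 2, Bo), (20, 38, Zephyr, 2, Jo), (31, 12, Zephyr, 8, Fay), (31, 12, Zephyr, 8, Pat), (31, 12, Zephyr, 8, Wes), (31, 12, Zephyr, 8, Yan), (31, 36, Zephyr, 31, Fay), (31, 36, Zephyr, 31, Pat), (31, 36, Zephyr, 31, Wes), (31, 36, Zephyr, 31, Yan)}
π[title, aid, aname]: project onto (title, aid, aname) → {(Zephyr, 2, Bo), (Zephyr, 2, Jo), (Zephyr, 31, Fay), (Zephyr, 31, Pat), (Zephyr, 31, Wes), (Zephyr, 31, Yan), (Zephyr, 8, Fay), (Zephyr, 8, Pat), (Zephyr, 8, Wes), (Zephyr, 8, Yan)}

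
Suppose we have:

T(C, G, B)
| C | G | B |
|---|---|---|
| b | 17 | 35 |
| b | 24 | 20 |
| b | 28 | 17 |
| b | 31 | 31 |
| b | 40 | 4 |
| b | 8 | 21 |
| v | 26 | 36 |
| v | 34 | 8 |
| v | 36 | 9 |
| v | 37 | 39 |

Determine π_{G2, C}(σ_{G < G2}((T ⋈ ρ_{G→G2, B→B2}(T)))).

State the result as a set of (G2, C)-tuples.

{(17, b), (24, b), (28, b), (31, b), (34, v), (36, v), (37, v), (40, b)}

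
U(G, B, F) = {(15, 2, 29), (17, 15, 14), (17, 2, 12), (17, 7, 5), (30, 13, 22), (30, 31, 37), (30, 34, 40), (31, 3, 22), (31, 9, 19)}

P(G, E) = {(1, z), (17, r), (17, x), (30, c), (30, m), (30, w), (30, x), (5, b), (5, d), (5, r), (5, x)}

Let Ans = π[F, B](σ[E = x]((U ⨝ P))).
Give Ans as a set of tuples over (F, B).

U ⋈ P (natural join on G): {(17, 15, 14, r), (17, 15, 14, x), (17, 2, 12, r), (17, 2, 12, x), (17, 7, 5, r), (17, 7, 5, x), (30, 13, 22, c), (30, 13, 22, m), (30, 13, 22, w), (30, 13, 22, x), (30, 31, 37, c), (30, 31, 37, m), (30, 31, 37, w), (30, 31, 37, x), (30, 34, 40, c), (30, 34, 40, m), (30, 34, 40, w), (30, 34, 40, x)}
Selection E = x: {(17, 15, 14, x), (17, 2, 12, x), (17, 7, 5, x), (30, 13, 22, x), (30, 31, 37, x), (30, 34, 40, x)}
Keep only column(s) F, B: {(12, 2), (14, 15), (22, 13), (37, 31), (40, 34), (5, 7)}

{(12, 2), (14, 15), (22, 13), (37, 31), (40, 34), (5, 7)}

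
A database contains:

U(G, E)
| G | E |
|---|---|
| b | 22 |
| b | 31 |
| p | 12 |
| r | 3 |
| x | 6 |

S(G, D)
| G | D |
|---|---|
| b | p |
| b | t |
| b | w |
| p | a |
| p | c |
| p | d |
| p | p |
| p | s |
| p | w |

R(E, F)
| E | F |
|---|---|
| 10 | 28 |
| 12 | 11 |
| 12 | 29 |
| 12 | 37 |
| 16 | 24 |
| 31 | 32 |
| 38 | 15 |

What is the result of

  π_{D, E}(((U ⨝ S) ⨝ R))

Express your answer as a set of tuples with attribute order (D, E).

U ⋈ S (natural join on G): {(b, 22, p), (b, 22, t), (b, 22, w), (b, 31, p), (b, 31, t), (b, 31, w), (p, 12, a), (p, 12, c), (p, 12, d), (p, 12, p), (p, 12, s), (p, 12, w)}
(U ⨝ S) ⋈ R (natural join on E): {(b, 31, p, 32), (b, 31, t, 32), (b, 31, w, 32), (p, 12, a, 11), (p, 12, a, 29), (p, 12, a, 37), (p, 12, c, 11), (p, 12, c, 29), (p, 12, c, 37), (p, 12, d, 11), (p, 12, d, 29), (p, 12, d, 37), (p, 12, p, 11), (p, 12, p, 29), (p, 12, p, 37), (p, 12, s, 11), (p, 12, s, 29), (p, 12, s, 37), (p, 12, w, 11), (p, 12, w, 29), (p, 12, w, 37)}
π[D, E]: project onto (D, E) (12 duplicate(s) eliminated) → {(a, 12), (c, 12), (d, 12), (p, 12), (p, 31), (s, 12), (t, 31), (w, 12), (w, 31)}

{(a, 12), (c, 12), (d, 12), (p, 12), (p, 31), (s, 12), (t, 31), (w, 12), (w, 31)}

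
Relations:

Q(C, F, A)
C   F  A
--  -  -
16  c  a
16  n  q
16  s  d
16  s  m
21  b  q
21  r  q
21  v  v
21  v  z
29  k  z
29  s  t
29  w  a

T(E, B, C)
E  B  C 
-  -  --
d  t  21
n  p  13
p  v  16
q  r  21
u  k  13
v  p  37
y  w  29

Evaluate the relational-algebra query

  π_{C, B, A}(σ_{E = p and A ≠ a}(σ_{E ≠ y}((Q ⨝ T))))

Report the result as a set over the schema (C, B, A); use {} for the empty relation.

Joining Q and T on C yields {(16, c, a, p, v), (16, n, q, p, v), (16, s, d, p, v), (16, s, m, p, v), (21, b, q, d, t), (21, b, q, q, r), (21, r, q, d, t), (21, r, q, q, r), (21, v, v, d, t), (21, v, v, q, r), (21, v, z, d, t), (21, v, z, q, r), (29, k, z, y, w), (29, s, t, y, w), (29, w, a, y, w)}.
Filtering on E ≠ y leaves {(16, c, a, p, v), (16, n, q, p, v), (16, s, d, p, v), (16, s, m, p, v), (21, b, q, d, t), (21, b, q, q, r), (21, r, q, d, t), (21, r, q, q, r), (21, v, v, d, t), (21, v, v, q, r), (21, v, z, d, t), (21, v, z, q, r)}.
Filtering on E = p and A ≠ a leaves {(16, n, q, p, v), (16, s, d, p, v), (16, s, m, p, v)}.
π[C, B, A]: project onto (C, B, A) → {(16, v, d), (16, v, m), (16, v, q)}

{(16, v, d), (16, v, m), (16, v, q)}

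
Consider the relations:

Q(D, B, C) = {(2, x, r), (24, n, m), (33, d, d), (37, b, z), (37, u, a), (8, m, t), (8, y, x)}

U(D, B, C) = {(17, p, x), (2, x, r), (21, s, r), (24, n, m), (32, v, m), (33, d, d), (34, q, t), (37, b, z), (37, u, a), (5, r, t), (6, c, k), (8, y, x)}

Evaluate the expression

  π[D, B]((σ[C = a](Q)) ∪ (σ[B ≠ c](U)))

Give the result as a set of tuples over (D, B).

Selection C = a: {(37, u, a)}
Selection B ≠ c: {(17, p, x), (2, x, r), (21, s, r), (24, n, m), (32, v, m), (33, d, d), (34, q, t), (37, b, z), (37, u, a), (5, r, t), (8, y, x)}
Union: {(37, u, a)} with {(17, p, x), (2, x, r), (21, s, r), (24, n, m), (32, v, m), (33, d, d), (34, q, t), (37, b, z), (37, u, a), (5, r, t), (8, y, x)} → {(17, p, x), (2, x, r), (21, s, r), (24, n, m), (32, v, m), (33, d, d), (34, q, t), (37, b, z), (37, u, a), (5, r, t), (8, y, x)}
Keep only column(s) D, B: {(17, p), (2, x), (21, s), (24, n), (32, v), (33, d), (34, q), (37, b), (37, u), (5, r), (8, y)}

{(17, p), (2, x), (21, s), (24, n), (32, v), (33, d), (34, q), (37, b), (37, u), (5, r), (8, y)}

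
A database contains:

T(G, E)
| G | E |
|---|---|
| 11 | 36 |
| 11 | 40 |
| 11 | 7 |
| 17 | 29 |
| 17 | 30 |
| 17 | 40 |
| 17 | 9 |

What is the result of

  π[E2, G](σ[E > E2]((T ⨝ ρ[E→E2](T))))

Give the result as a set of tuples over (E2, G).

{(29, 17), (30, 17), (36, 11), (7, 11), (9, 17)}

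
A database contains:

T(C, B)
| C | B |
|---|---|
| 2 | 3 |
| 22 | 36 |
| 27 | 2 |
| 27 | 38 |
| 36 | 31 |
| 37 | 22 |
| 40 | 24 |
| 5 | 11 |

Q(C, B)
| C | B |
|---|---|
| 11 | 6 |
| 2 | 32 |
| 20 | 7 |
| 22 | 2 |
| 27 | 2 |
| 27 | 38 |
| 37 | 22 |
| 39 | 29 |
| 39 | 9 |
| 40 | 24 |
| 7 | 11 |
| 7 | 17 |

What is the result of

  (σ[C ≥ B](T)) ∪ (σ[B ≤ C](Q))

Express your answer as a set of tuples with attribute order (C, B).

{(11, 6), (20, 7), (22, 2), (27, 2), (36, 31), (37, 22), (39, 29), (39, 9), (40, 24)}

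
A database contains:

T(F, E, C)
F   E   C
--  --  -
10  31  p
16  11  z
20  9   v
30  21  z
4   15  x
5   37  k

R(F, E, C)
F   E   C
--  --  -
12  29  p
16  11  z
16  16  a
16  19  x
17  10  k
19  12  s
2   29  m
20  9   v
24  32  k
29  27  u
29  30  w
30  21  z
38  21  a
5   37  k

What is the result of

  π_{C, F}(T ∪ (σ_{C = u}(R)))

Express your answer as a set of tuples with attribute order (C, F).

Filtering on C = u leaves {(29, 27, u)}.
Set union of the two operands is {(10, 31, p), (16, 11, z), (20, 9, v), (29, 27, u), (30, 21, z), (4, 15, x), (5, 37, k)}.
π_{C, F} gives {(k, 5), (p, 10), (u, 29), (v, 20), (x, 4), (z, 16), (z, 30)}.

{(k, 5), (p, 10), (u, 29), (v, 20), (x, 4), (z, 16), (z, 30)}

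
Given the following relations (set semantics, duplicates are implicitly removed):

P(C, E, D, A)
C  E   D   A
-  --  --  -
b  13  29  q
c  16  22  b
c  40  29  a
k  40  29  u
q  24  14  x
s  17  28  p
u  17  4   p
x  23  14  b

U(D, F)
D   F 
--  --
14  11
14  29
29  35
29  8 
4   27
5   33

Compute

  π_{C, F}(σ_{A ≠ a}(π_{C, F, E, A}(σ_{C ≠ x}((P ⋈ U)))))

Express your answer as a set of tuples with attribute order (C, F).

Natural join on D: {(b, 13, 29, q, 35), (b, 13, 29, q, 8), (c, 40, 29, a, 35), (c, 40, 29, a, 8), (k, 40, 29, u, 35), (k, 40, 29, u, 8), (q, 24, 14, x, 11), (q, 24, 14, x, 29), (u, 17, 4, p, 27), (x, 23, 14, b, 11), (x, 23, 14, b, 29)}
σ[C ≠ x]: keep tuples satisfying C ≠ x → {(b, 13, 29, q, 35), (b, 13, 29, q, 8), (c, 40, 29, a, 35), (c, 40, 29, a, 8), (k, 40, 29, u, 35), (k, 40, 29, u, 8), (q, 24, 14, x, 11), (q, 24, 14, x, 29), (u, 17, 4, p, 27)}
π[C, F, E, A]: project onto (C, F, E, A) → {(b, 35, 13, q), (b, 8, 13, q), (c, 35, 40, a), (c, 8, 40, a), (k, 35, 40, u), (k, 8, 40, u), (q, 11, 24, x), (q, 29, 24, x), (u, 27, 17, p)}
σ[A ≠ a]: keep tuples satisfying A ≠ a → {(b, 35, 13, q), (b, 8, 13, q), (k, 35, 40, u), (k, 8, 40, u), (q, 11, 24, x), (q, 29, 24, x), (u, 27, 17, p)}
π[C, F]: project onto (C, F) → {(b, 35), (b, 8), (k, 35), (k, 8), (q, 11), (q, 29), (u, 27)}

{(b, 35), (b, 8), (k, 35), (k, 8), (q, 11), (q, 29), (u, 27)}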